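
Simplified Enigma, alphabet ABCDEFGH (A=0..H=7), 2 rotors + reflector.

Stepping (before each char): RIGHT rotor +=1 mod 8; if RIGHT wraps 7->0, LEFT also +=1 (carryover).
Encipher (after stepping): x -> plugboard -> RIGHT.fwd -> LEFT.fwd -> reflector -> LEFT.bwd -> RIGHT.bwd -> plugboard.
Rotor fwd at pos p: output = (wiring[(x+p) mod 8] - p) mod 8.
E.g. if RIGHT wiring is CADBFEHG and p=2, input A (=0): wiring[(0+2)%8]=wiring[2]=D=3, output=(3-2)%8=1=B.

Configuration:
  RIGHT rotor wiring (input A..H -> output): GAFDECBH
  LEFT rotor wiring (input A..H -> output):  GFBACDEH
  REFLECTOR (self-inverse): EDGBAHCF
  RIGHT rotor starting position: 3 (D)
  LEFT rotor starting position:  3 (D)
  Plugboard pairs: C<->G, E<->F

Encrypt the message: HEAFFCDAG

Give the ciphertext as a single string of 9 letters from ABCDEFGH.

Char 1 ('H'): step: R->4, L=3; H->plug->H->R->H->L->G->refl->C->L'->G->R'->B->plug->B
Char 2 ('E'): step: R->5, L=3; E->plug->F->R->A->L->F->refl->H->L'->B->R'->D->plug->D
Char 3 ('A'): step: R->6, L=3; A->plug->A->R->D->L->B->refl->D->L'->F->R'->F->plug->E
Char 4 ('F'): step: R->7, L=3; F->plug->E->R->E->L->E->refl->A->L'->C->R'->H->plug->H
Char 5 ('F'): step: R->0, L->4 (L advanced); F->plug->E->R->E->L->C->refl->G->L'->A->R'->B->plug->B
Char 6 ('C'): step: R->1, L=4; C->plug->G->R->G->L->F->refl->H->L'->B->R'->E->plug->F
Char 7 ('D'): step: R->2, L=4; D->plug->D->R->A->L->G->refl->C->L'->E->R'->G->plug->C
Char 8 ('A'): step: R->3, L=4; A->plug->A->R->A->L->G->refl->C->L'->E->R'->E->plug->F
Char 9 ('G'): step: R->4, L=4; G->plug->C->R->F->L->B->refl->D->L'->D->R'->D->plug->D

Answer: BDEHBFCFD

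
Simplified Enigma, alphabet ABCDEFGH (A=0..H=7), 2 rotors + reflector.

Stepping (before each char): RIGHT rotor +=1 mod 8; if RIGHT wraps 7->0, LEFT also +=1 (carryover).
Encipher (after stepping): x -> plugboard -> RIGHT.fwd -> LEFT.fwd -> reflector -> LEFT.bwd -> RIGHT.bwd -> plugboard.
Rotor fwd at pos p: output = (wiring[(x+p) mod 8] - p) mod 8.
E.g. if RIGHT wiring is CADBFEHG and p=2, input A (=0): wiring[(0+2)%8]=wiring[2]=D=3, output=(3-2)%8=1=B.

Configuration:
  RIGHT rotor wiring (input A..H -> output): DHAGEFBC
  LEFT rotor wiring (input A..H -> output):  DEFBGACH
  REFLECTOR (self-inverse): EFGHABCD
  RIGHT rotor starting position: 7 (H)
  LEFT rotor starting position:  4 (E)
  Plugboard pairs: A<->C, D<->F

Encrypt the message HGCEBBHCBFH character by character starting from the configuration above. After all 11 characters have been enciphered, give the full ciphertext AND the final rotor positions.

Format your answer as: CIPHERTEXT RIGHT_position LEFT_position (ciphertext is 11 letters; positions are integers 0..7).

Answer: CBHBECFHCBB 2 6

Derivation:
Char 1 ('H'): step: R->0, L->5 (L advanced); H->plug->H->R->C->L->C->refl->G->L'->D->R'->A->plug->C
Char 2 ('G'): step: R->1, L=5; G->plug->G->R->B->L->F->refl->B->L'->H->R'->B->plug->B
Char 3 ('C'): step: R->2, L=5; C->plug->A->R->G->L->E->refl->A->L'->F->R'->H->plug->H
Char 4 ('E'): step: R->3, L=5; E->plug->E->R->H->L->B->refl->F->L'->B->R'->B->plug->B
Char 5 ('B'): step: R->4, L=5; B->plug->B->R->B->L->F->refl->B->L'->H->R'->E->plug->E
Char 6 ('B'): step: R->5, L=5; B->plug->B->R->E->L->H->refl->D->L'->A->R'->A->plug->C
Char 7 ('H'): step: R->6, L=5; H->plug->H->R->H->L->B->refl->F->L'->B->R'->D->plug->F
Char 8 ('C'): step: R->7, L=5; C->plug->A->R->D->L->G->refl->C->L'->C->R'->H->plug->H
Char 9 ('B'): step: R->0, L->6 (L advanced); B->plug->B->R->H->L->C->refl->G->L'->D->R'->A->plug->C
Char 10 ('F'): step: R->1, L=6; F->plug->D->R->D->L->G->refl->C->L'->H->R'->B->plug->B
Char 11 ('H'): step: R->2, L=6; H->plug->H->R->F->L->D->refl->H->L'->E->R'->B->plug->B
Final: ciphertext=CBHBECFHCBB, RIGHT=2, LEFT=6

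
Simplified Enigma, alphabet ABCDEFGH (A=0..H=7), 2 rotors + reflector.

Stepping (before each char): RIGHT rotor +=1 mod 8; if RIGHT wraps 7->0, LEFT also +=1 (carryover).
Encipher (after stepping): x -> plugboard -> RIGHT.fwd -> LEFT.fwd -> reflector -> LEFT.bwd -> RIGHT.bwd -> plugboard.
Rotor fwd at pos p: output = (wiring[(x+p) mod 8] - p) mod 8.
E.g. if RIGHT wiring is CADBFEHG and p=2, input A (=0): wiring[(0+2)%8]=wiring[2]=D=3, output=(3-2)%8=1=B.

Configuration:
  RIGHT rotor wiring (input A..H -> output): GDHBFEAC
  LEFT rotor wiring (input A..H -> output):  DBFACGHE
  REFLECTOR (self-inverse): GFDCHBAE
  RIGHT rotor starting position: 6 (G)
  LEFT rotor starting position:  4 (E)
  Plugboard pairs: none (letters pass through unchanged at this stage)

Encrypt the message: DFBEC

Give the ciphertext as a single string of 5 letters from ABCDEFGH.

Answer: AHGHA

Derivation:
Char 1 ('D'): step: R->7, L=4; D->plug->D->R->A->L->G->refl->A->L'->D->R'->A->plug->A
Char 2 ('F'): step: R->0, L->5 (L advanced); F->plug->F->R->E->L->E->refl->H->L'->C->R'->H->plug->H
Char 3 ('B'): step: R->1, L=5; B->plug->B->R->G->L->D->refl->C->L'->B->R'->G->plug->G
Char 4 ('E'): step: R->2, L=5; E->plug->E->R->G->L->D->refl->C->L'->B->R'->H->plug->H
Char 5 ('C'): step: R->3, L=5; C->plug->C->R->B->L->C->refl->D->L'->G->R'->A->plug->A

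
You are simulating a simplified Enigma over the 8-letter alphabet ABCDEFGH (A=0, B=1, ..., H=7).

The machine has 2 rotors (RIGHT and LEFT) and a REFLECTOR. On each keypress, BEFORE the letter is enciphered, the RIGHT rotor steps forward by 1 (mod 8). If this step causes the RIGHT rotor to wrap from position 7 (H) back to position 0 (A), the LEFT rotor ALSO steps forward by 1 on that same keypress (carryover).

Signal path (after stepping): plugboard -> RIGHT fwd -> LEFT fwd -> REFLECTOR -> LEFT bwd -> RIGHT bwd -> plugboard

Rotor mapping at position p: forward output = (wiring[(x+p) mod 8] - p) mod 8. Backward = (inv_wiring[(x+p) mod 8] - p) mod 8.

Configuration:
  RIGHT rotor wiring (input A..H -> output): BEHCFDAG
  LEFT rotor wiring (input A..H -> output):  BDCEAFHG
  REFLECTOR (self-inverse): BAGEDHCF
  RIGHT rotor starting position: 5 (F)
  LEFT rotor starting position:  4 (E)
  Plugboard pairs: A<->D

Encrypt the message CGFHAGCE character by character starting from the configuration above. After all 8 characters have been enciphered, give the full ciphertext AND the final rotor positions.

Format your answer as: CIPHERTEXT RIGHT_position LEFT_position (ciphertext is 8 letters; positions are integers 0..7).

Answer: ACCEFHDB 5 5

Derivation:
Char 1 ('C'): step: R->6, L=4; C->plug->C->R->D->L->C->refl->G->L'->G->R'->D->plug->A
Char 2 ('G'): step: R->7, L=4; G->plug->G->R->E->L->F->refl->H->L'->F->R'->C->plug->C
Char 3 ('F'): step: R->0, L->5 (L advanced); F->plug->F->R->D->L->E->refl->D->L'->H->R'->C->plug->C
Char 4 ('H'): step: R->1, L=5; H->plug->H->R->A->L->A->refl->B->L'->C->R'->E->plug->E
Char 5 ('A'): step: R->2, L=5; A->plug->D->R->B->L->C->refl->G->L'->E->R'->F->plug->F
Char 6 ('G'): step: R->3, L=5; G->plug->G->R->B->L->C->refl->G->L'->E->R'->H->plug->H
Char 7 ('C'): step: R->4, L=5; C->plug->C->R->E->L->G->refl->C->L'->B->R'->A->plug->D
Char 8 ('E'): step: R->5, L=5; E->plug->E->R->H->L->D->refl->E->L'->D->R'->B->plug->B
Final: ciphertext=ACCEFHDB, RIGHT=5, LEFT=5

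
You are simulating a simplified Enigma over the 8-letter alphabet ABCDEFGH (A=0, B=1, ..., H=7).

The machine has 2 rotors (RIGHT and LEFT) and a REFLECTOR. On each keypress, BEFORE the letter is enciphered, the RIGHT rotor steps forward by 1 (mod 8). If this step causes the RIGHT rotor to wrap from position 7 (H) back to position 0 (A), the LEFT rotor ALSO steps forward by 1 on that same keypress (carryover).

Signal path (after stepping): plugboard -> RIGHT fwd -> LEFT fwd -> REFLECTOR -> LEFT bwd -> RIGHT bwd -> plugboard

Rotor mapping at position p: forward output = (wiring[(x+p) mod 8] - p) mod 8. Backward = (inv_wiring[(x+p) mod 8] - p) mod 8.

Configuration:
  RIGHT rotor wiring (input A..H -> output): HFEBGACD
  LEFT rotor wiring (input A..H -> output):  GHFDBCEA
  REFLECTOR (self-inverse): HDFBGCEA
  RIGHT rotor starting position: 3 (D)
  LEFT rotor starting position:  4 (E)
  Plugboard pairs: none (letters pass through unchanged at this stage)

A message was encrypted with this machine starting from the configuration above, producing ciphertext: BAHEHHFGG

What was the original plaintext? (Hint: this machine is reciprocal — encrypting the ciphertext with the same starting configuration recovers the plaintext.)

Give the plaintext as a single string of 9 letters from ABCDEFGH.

Char 1 ('B'): step: R->4, L=4; B->plug->B->R->E->L->C->refl->F->L'->A->R'->G->plug->G
Char 2 ('A'): step: R->5, L=4; A->plug->A->R->D->L->E->refl->G->L'->B->R'->H->plug->H
Char 3 ('H'): step: R->6, L=4; H->plug->H->R->C->L->A->refl->H->L'->H->R'->D->plug->D
Char 4 ('E'): step: R->7, L=4; E->plug->E->R->C->L->A->refl->H->L'->H->R'->F->plug->F
Char 5 ('H'): step: R->0, L->5 (L advanced); H->plug->H->R->D->L->B->refl->D->L'->C->R'->G->plug->G
Char 6 ('H'): step: R->1, L=5; H->plug->H->R->G->L->G->refl->E->L'->H->R'->E->plug->E
Char 7 ('F'): step: R->2, L=5; F->plug->F->R->B->L->H->refl->A->L'->F->R'->G->plug->G
Char 8 ('G'): step: R->3, L=5; G->plug->G->R->C->L->D->refl->B->L'->D->R'->B->plug->B
Char 9 ('G'): step: R->4, L=5; G->plug->G->R->A->L->F->refl->C->L'->E->R'->B->plug->B

Answer: GHDFGEGBB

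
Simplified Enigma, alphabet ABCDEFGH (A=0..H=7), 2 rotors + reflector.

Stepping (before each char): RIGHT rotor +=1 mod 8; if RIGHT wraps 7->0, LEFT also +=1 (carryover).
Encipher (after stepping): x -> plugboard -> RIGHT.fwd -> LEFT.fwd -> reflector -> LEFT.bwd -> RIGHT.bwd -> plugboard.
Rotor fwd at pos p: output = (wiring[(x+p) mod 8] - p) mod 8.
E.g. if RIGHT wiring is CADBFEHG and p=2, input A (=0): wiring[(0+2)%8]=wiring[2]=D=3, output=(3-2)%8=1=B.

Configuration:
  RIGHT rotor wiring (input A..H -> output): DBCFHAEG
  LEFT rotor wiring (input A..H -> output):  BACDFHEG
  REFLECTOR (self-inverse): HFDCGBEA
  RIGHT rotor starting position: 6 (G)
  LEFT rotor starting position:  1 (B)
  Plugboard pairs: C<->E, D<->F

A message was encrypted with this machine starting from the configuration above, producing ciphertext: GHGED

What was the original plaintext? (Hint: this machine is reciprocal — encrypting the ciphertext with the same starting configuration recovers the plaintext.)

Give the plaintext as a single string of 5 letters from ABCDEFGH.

Answer: CDCHG

Derivation:
Char 1 ('G'): step: R->7, L=1; G->plug->G->R->B->L->B->refl->F->L'->G->R'->E->plug->C
Char 2 ('H'): step: R->0, L->2 (L advanced); H->plug->H->R->G->L->H->refl->A->L'->A->R'->F->plug->D
Char 3 ('G'): step: R->1, L=2; G->plug->G->R->F->L->E->refl->G->L'->H->R'->E->plug->C
Char 4 ('E'): step: R->2, L=2; E->plug->C->R->F->L->E->refl->G->L'->H->R'->H->plug->H
Char 5 ('D'): step: R->3, L=2; D->plug->F->R->A->L->A->refl->H->L'->G->R'->G->plug->G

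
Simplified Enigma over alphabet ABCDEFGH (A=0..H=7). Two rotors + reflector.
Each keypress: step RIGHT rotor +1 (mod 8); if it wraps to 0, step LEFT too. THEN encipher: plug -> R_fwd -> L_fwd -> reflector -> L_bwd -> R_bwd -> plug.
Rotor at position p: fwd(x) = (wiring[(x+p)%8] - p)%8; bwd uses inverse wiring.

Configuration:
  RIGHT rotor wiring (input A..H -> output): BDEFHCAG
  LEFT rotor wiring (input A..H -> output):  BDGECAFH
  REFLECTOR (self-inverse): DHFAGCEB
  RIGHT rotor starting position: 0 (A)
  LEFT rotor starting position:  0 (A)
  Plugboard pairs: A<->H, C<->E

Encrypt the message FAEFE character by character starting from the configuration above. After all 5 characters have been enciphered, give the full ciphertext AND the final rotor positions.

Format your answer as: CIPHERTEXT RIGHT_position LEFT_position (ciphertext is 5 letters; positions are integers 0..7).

Char 1 ('F'): step: R->1, L=0; F->plug->F->R->H->L->H->refl->B->L'->A->R'->H->plug->A
Char 2 ('A'): step: R->2, L=0; A->plug->H->R->B->L->D->refl->A->L'->F->R'->C->plug->E
Char 3 ('E'): step: R->3, L=0; E->plug->C->R->H->L->H->refl->B->L'->A->R'->G->plug->G
Char 4 ('F'): step: R->4, L=0; F->plug->F->R->H->L->H->refl->B->L'->A->R'->G->plug->G
Char 5 ('E'): step: R->5, L=0; E->plug->C->R->B->L->D->refl->A->L'->F->R'->A->plug->H
Final: ciphertext=AEGGH, RIGHT=5, LEFT=0

Answer: AEGGH 5 0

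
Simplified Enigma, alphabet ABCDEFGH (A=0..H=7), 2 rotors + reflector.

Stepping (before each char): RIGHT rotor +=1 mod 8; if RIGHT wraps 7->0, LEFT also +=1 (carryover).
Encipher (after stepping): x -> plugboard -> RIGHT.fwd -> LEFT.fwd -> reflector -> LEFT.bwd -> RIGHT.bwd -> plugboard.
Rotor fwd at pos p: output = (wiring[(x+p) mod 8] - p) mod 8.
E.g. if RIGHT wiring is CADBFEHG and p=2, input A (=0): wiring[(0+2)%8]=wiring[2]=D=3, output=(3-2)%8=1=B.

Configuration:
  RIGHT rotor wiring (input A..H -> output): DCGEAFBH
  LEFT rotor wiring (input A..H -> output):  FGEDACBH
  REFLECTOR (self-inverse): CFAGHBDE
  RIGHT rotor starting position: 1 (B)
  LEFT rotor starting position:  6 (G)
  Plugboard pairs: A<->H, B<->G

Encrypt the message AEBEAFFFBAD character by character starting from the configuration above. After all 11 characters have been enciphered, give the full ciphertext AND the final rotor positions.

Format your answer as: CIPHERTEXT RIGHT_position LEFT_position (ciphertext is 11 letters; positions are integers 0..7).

Char 1 ('A'): step: R->2, L=6; A->plug->H->R->A->L->D->refl->G->L'->E->R'->A->plug->H
Char 2 ('E'): step: R->3, L=6; E->plug->E->R->E->L->G->refl->D->L'->A->R'->F->plug->F
Char 3 ('B'): step: R->4, L=6; B->plug->G->R->C->L->H->refl->E->L'->H->R'->E->plug->E
Char 4 ('E'): step: R->5, L=6; E->plug->E->R->F->L->F->refl->B->L'->B->R'->F->plug->F
Char 5 ('A'): step: R->6, L=6; A->plug->H->R->H->L->E->refl->H->L'->C->R'->G->plug->B
Char 6 ('F'): step: R->7, L=6; F->plug->F->R->B->L->B->refl->F->L'->F->R'->E->plug->E
Char 7 ('F'): step: R->0, L->7 (L advanced); F->plug->F->R->F->L->B->refl->F->L'->D->R'->A->plug->H
Char 8 ('F'): step: R->1, L=7; F->plug->F->R->A->L->A->refl->C->L'->H->R'->D->plug->D
Char 9 ('B'): step: R->2, L=7; B->plug->G->R->B->L->G->refl->D->L'->G->R'->C->plug->C
Char 10 ('A'): step: R->3, L=7; A->plug->H->R->D->L->F->refl->B->L'->F->R'->B->plug->G
Char 11 ('D'): step: R->4, L=7; D->plug->D->R->D->L->F->refl->B->L'->F->R'->C->plug->C
Final: ciphertext=HFEFBEHDCGC, RIGHT=4, LEFT=7

Answer: HFEFBEHDCGC 4 7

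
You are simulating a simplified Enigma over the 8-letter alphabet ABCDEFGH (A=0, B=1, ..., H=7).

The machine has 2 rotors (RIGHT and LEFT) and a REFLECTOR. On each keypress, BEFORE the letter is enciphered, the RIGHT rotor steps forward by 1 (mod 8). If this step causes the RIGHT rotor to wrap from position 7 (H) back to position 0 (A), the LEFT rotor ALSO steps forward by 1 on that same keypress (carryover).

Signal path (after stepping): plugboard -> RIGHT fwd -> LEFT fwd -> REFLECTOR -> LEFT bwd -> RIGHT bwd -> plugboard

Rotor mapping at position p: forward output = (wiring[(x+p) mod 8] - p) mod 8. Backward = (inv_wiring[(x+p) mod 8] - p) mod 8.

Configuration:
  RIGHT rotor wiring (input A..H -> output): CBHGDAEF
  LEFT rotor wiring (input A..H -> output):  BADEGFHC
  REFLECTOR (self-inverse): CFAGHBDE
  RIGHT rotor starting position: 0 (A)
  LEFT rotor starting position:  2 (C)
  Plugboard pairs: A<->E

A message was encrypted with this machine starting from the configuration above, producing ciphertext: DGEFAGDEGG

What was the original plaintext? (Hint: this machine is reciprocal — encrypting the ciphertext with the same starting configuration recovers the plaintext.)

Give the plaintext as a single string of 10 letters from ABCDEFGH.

Answer: BBFDCAFCFD

Derivation:
Char 1 ('D'): step: R->1, L=2; D->plug->D->R->C->L->E->refl->H->L'->G->R'->B->plug->B
Char 2 ('G'): step: R->2, L=2; G->plug->G->R->A->L->B->refl->F->L'->E->R'->B->plug->B
Char 3 ('E'): step: R->3, L=2; E->plug->A->R->D->L->D->refl->G->L'->H->R'->F->plug->F
Char 4 ('F'): step: R->4, L=2; F->plug->F->R->F->L->A->refl->C->L'->B->R'->D->plug->D
Char 5 ('A'): step: R->5, L=2; A->plug->E->R->E->L->F->refl->B->L'->A->R'->C->plug->C
Char 6 ('G'): step: R->6, L=2; G->plug->G->R->F->L->A->refl->C->L'->B->R'->E->plug->A
Char 7 ('D'): step: R->7, L=2; D->plug->D->R->A->L->B->refl->F->L'->E->R'->F->plug->F
Char 8 ('E'): step: R->0, L->3 (L advanced); E->plug->A->R->C->L->C->refl->A->L'->H->R'->C->plug->C
Char 9 ('G'): step: R->1, L=3; G->plug->G->R->E->L->H->refl->E->L'->D->R'->F->plug->F
Char 10 ('G'): step: R->2, L=3; G->plug->G->R->A->L->B->refl->F->L'->G->R'->D->plug->D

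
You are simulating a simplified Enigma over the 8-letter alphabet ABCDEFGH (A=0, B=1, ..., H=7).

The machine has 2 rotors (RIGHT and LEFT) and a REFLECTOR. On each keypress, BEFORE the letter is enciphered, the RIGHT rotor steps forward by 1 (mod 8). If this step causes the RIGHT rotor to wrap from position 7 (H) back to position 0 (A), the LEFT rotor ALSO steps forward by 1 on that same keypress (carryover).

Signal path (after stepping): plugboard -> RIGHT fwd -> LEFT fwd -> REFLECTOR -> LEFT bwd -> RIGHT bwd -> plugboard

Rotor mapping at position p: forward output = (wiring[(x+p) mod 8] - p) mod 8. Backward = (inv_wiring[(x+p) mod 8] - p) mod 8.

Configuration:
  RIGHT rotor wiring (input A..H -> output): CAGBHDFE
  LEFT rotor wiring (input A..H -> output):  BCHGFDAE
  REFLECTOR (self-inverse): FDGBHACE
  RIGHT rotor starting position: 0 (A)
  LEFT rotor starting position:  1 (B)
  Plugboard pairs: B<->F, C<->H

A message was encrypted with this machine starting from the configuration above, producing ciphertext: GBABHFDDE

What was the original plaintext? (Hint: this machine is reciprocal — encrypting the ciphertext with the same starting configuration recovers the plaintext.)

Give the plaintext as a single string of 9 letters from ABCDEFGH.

Char 1 ('G'): step: R->1, L=1; G->plug->G->R->D->L->E->refl->H->L'->F->R'->B->plug->F
Char 2 ('B'): step: R->2, L=1; B->plug->F->R->C->L->F->refl->A->L'->H->R'->B->plug->F
Char 3 ('A'): step: R->3, L=1; A->plug->A->R->G->L->D->refl->B->L'->A->R'->C->plug->H
Char 4 ('B'): step: R->4, L=1; B->plug->F->R->E->L->C->refl->G->L'->B->R'->C->plug->H
Char 5 ('H'): step: R->5, L=1; H->plug->C->R->H->L->A->refl->F->L'->C->R'->H->plug->C
Char 6 ('F'): step: R->6, L=1; F->plug->B->R->G->L->D->refl->B->L'->A->R'->E->plug->E
Char 7 ('D'): step: R->7, L=1; D->plug->D->R->H->L->A->refl->F->L'->C->R'->E->plug->E
Char 8 ('D'): step: R->0, L->2 (L advanced); D->plug->D->R->B->L->E->refl->H->L'->G->R'->C->plug->H
Char 9 ('E'): step: R->1, L=2; E->plug->E->R->C->L->D->refl->B->L'->D->R'->G->plug->G

Answer: FFHHCEEHG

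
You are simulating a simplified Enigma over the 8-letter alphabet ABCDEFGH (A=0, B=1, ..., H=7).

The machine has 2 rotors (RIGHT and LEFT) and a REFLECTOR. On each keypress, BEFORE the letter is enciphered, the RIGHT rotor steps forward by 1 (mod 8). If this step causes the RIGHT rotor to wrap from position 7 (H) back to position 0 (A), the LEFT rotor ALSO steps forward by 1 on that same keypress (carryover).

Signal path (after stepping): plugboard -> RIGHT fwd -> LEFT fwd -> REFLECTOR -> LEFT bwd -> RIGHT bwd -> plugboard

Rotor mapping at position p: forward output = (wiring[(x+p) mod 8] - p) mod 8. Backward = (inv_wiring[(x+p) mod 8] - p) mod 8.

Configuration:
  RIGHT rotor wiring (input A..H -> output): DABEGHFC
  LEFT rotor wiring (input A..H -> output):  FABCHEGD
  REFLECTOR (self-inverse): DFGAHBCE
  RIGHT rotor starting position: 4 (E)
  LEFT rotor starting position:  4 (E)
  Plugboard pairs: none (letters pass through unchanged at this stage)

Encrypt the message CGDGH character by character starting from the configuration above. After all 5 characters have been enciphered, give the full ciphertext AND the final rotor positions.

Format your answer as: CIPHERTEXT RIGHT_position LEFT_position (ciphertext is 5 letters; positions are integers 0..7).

Char 1 ('C'): step: R->5, L=4; C->plug->C->R->F->L->E->refl->H->L'->D->R'->E->plug->E
Char 2 ('G'): step: R->6, L=4; G->plug->G->R->A->L->D->refl->A->L'->B->R'->H->plug->H
Char 3 ('D'): step: R->7, L=4; D->plug->D->R->C->L->C->refl->G->L'->H->R'->F->plug->F
Char 4 ('G'): step: R->0, L->5 (L advanced); G->plug->G->R->F->L->E->refl->H->L'->A->R'->B->plug->B
Char 5 ('H'): step: R->1, L=5; H->plug->H->R->C->L->G->refl->C->L'->H->R'->A->plug->A
Final: ciphertext=EHFBA, RIGHT=1, LEFT=5

Answer: EHFBA 1 5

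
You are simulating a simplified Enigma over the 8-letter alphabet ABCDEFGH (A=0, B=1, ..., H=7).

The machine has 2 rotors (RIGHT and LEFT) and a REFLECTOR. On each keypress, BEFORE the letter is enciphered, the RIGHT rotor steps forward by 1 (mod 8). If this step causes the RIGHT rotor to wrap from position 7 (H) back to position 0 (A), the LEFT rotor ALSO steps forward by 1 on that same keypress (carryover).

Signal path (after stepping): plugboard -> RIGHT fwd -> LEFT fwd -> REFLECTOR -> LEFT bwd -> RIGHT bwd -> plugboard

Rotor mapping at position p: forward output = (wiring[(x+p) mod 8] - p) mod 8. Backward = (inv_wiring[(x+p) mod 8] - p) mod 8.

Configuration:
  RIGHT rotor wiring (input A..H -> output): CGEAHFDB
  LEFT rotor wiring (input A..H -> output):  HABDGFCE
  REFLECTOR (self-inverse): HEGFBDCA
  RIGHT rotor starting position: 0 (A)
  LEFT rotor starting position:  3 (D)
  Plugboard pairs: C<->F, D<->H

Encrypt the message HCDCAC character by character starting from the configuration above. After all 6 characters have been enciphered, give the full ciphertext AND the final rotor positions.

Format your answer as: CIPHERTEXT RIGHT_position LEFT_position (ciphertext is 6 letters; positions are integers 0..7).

Char 1 ('H'): step: R->1, L=3; H->plug->D->R->G->L->F->refl->D->L'->B->R'->H->plug->D
Char 2 ('C'): step: R->2, L=3; C->plug->F->R->H->L->G->refl->C->L'->C->R'->A->plug->A
Char 3 ('D'): step: R->3, L=3; D->plug->H->R->B->L->D->refl->F->L'->G->R'->E->plug->E
Char 4 ('C'): step: R->4, L=3; C->plug->F->R->C->L->C->refl->G->L'->H->R'->C->plug->F
Char 5 ('A'): step: R->5, L=3; A->plug->A->R->A->L->A->refl->H->L'->D->R'->G->plug->G
Char 6 ('C'): step: R->6, L=3; C->plug->F->R->C->L->C->refl->G->L'->H->R'->H->plug->D
Final: ciphertext=DAEFGD, RIGHT=6, LEFT=3

Answer: DAEFGD 6 3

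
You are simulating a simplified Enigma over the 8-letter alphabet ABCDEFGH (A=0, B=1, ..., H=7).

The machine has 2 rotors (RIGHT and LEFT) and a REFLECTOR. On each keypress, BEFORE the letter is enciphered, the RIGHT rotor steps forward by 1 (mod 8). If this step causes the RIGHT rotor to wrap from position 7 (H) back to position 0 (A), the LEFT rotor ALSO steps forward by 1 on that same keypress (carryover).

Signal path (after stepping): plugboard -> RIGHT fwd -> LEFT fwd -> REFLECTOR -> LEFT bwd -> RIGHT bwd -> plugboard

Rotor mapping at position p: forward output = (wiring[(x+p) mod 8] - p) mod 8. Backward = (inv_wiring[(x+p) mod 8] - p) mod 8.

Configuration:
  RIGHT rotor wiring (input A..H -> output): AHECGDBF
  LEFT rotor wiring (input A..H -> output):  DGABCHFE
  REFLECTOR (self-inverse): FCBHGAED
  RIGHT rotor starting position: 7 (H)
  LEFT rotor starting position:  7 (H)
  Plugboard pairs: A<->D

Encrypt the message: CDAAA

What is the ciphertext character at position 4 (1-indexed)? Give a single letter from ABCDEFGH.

Char 1 ('C'): step: R->0, L->0 (L advanced); C->plug->C->R->E->L->C->refl->B->L'->D->R'->F->plug->F
Char 2 ('D'): step: R->1, L=0; D->plug->A->R->G->L->F->refl->A->L'->C->R'->E->plug->E
Char 3 ('A'): step: R->2, L=0; A->plug->D->R->B->L->G->refl->E->L'->H->R'->E->plug->E
Char 4 ('A'): step: R->3, L=0; A->plug->D->R->G->L->F->refl->A->L'->C->R'->E->plug->E

E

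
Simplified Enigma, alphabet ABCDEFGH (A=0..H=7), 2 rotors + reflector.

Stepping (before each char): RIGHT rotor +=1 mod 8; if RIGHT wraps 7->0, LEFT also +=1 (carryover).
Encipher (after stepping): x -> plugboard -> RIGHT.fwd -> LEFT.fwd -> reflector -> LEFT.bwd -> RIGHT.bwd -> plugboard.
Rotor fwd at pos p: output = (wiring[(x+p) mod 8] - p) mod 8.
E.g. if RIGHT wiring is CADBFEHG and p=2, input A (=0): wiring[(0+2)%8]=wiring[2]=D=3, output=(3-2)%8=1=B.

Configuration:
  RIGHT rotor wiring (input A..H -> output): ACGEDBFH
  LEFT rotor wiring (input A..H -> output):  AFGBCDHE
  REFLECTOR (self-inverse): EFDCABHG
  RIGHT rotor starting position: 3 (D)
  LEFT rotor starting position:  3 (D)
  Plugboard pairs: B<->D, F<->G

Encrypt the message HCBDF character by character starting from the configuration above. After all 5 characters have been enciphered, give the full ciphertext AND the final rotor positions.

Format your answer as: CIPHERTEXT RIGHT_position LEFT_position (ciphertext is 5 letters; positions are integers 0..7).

Char 1 ('H'): step: R->4, L=3; H->plug->H->R->A->L->G->refl->H->L'->B->R'->C->plug->C
Char 2 ('C'): step: R->5, L=3; C->plug->C->R->C->L->A->refl->E->L'->D->R'->D->plug->B
Char 3 ('B'): step: R->6, L=3; B->plug->D->R->E->L->B->refl->F->L'->F->R'->G->plug->F
Char 4 ('D'): step: R->7, L=3; D->plug->B->R->B->L->H->refl->G->L'->A->R'->A->plug->A
Char 5 ('F'): step: R->0, L->4 (L advanced); F->plug->G->R->F->L->B->refl->F->L'->H->R'->H->plug->H
Final: ciphertext=CBFAH, RIGHT=0, LEFT=4

Answer: CBFAH 0 4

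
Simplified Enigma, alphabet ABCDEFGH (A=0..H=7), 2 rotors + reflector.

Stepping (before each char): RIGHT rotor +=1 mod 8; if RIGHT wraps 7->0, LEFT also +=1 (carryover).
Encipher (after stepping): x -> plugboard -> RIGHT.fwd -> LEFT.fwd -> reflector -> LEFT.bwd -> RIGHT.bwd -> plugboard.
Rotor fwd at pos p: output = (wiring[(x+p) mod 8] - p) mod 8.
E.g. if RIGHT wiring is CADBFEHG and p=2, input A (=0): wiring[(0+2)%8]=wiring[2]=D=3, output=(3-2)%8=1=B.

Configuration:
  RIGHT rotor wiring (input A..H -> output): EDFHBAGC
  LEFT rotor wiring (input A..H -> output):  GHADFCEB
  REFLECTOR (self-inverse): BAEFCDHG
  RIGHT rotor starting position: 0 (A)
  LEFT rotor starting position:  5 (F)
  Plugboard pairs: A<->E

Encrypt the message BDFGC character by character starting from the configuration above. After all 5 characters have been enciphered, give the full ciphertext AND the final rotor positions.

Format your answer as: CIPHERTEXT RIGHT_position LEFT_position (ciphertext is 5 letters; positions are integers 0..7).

Answer: EHBDF 5 5

Derivation:
Char 1 ('B'): step: R->1, L=5; B->plug->B->R->E->L->C->refl->E->L'->C->R'->A->plug->E
Char 2 ('D'): step: R->2, L=5; D->plug->D->R->G->L->G->refl->H->L'->B->R'->H->plug->H
Char 3 ('F'): step: R->3, L=5; F->plug->F->R->B->L->H->refl->G->L'->G->R'->B->plug->B
Char 4 ('G'): step: R->4, L=5; G->plug->G->R->B->L->H->refl->G->L'->G->R'->D->plug->D
Char 5 ('C'): step: R->5, L=5; C->plug->C->R->F->L->D->refl->F->L'->A->R'->F->plug->F
Final: ciphertext=EHBDF, RIGHT=5, LEFT=5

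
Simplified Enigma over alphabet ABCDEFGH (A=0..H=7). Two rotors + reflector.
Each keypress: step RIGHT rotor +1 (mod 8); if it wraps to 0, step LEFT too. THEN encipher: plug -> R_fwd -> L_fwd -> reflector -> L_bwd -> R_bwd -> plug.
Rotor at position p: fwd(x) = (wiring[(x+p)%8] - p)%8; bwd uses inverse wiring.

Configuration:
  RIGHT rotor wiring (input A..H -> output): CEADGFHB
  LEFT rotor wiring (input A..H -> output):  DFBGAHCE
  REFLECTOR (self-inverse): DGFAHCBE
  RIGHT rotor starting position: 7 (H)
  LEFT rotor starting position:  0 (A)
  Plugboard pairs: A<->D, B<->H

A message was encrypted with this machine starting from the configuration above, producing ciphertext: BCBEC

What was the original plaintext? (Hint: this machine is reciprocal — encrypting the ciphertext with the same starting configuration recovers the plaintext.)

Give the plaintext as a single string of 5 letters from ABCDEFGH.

Answer: EHFGF

Derivation:
Char 1 ('B'): step: R->0, L->1 (L advanced); B->plug->H->R->B->L->A->refl->D->L'->G->R'->E->plug->E
Char 2 ('C'): step: R->1, L=1; C->plug->C->R->C->L->F->refl->C->L'->H->R'->B->plug->H
Char 3 ('B'): step: R->2, L=1; B->plug->H->R->C->L->F->refl->C->L'->H->R'->F->plug->F
Char 4 ('E'): step: R->3, L=1; E->plug->E->R->G->L->D->refl->A->L'->B->R'->G->plug->G
Char 5 ('C'): step: R->4, L=1; C->plug->C->R->D->L->H->refl->E->L'->A->R'->F->plug->F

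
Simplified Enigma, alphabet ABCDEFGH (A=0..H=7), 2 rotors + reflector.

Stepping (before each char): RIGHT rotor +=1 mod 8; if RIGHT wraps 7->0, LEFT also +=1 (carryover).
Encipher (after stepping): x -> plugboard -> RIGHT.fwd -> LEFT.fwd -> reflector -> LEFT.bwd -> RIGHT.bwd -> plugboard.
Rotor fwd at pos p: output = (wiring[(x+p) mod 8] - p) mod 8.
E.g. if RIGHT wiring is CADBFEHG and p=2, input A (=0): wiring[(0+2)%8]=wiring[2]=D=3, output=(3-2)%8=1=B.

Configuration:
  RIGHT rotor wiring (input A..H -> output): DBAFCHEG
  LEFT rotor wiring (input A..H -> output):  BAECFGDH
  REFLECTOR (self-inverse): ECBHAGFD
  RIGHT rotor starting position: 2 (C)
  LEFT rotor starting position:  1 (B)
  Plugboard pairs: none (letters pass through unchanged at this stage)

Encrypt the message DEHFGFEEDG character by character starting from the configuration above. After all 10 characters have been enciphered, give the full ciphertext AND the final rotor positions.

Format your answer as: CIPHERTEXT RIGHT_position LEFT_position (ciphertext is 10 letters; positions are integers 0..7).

Char 1 ('D'): step: R->3, L=1; D->plug->D->R->B->L->D->refl->H->L'->A->R'->F->plug->F
Char 2 ('E'): step: R->4, L=1; E->plug->E->R->H->L->A->refl->E->L'->D->R'->B->plug->B
Char 3 ('H'): step: R->5, L=1; H->plug->H->R->F->L->C->refl->B->L'->C->R'->A->plug->A
Char 4 ('F'): step: R->6, L=1; F->plug->F->R->H->L->A->refl->E->L'->D->R'->D->plug->D
Char 5 ('G'): step: R->7, L=1; G->plug->G->R->A->L->H->refl->D->L'->B->R'->D->plug->D
Char 6 ('F'): step: R->0, L->2 (L advanced); F->plug->F->R->H->L->G->refl->F->L'->F->R'->D->plug->D
Char 7 ('E'): step: R->1, L=2; E->plug->E->R->G->L->H->refl->D->L'->C->R'->H->plug->H
Char 8 ('E'): step: R->2, L=2; E->plug->E->R->C->L->D->refl->H->L'->G->R'->A->plug->A
Char 9 ('D'): step: R->3, L=2; D->plug->D->R->B->L->A->refl->E->L'->D->R'->E->plug->E
Char 10 ('G'): step: R->4, L=2; G->plug->G->R->E->L->B->refl->C->L'->A->R'->C->plug->C
Final: ciphertext=FBADDDHAEC, RIGHT=4, LEFT=2

Answer: FBADDDHAEC 4 2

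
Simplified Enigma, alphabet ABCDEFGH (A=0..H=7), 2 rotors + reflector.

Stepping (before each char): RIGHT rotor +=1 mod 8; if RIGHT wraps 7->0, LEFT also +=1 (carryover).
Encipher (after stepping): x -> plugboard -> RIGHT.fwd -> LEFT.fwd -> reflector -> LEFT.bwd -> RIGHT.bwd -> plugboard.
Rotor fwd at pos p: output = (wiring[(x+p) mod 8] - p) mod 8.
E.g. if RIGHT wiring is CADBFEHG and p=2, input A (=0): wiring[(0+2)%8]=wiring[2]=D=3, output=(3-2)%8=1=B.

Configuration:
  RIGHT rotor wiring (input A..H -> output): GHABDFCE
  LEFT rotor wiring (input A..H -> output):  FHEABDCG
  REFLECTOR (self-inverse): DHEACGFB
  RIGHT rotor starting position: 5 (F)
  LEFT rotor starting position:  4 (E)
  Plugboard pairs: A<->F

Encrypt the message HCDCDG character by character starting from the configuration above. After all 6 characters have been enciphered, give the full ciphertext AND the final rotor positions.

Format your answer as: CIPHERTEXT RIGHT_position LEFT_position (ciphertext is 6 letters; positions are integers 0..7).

Answer: AECAFD 3 5

Derivation:
Char 1 ('H'): step: R->6, L=4; H->plug->H->R->H->L->E->refl->C->L'->D->R'->F->plug->A
Char 2 ('C'): step: R->7, L=4; C->plug->C->R->A->L->F->refl->G->L'->C->R'->E->plug->E
Char 3 ('D'): step: R->0, L->5 (L advanced); D->plug->D->R->B->L->F->refl->G->L'->A->R'->C->plug->C
Char 4 ('C'): step: R->1, L=5; C->plug->C->R->A->L->G->refl->F->L'->B->R'->F->plug->A
Char 5 ('D'): step: R->2, L=5; D->plug->D->R->D->L->A->refl->D->L'->G->R'->A->plug->F
Char 6 ('G'): step: R->3, L=5; G->plug->G->R->E->L->C->refl->E->L'->H->R'->D->plug->D
Final: ciphertext=AECAFD, RIGHT=3, LEFT=5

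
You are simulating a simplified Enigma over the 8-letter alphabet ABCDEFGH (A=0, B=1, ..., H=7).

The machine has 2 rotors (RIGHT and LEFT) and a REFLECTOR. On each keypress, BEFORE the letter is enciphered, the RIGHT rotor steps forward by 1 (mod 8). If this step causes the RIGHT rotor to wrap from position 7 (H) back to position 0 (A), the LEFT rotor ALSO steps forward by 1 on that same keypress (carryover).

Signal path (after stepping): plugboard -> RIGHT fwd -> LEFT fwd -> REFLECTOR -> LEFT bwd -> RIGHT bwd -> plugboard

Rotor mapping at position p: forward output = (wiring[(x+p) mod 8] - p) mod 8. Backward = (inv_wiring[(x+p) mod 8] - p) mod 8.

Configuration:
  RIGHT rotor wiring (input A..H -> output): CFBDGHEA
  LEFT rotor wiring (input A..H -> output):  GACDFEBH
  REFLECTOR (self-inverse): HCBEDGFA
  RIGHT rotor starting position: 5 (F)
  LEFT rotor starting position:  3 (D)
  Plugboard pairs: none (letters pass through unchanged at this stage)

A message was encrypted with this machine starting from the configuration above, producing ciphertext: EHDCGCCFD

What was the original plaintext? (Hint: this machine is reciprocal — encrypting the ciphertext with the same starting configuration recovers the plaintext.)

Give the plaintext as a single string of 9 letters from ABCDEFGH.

Answer: AEBECADEH

Derivation:
Char 1 ('E'): step: R->6, L=3; E->plug->E->R->D->L->G->refl->F->L'->G->R'->A->plug->A
Char 2 ('H'): step: R->7, L=3; H->plug->H->R->F->L->D->refl->E->L'->E->R'->E->plug->E
Char 3 ('D'): step: R->0, L->4 (L advanced); D->plug->D->R->D->L->D->refl->E->L'->F->R'->B->plug->B
Char 4 ('C'): step: R->1, L=4; C->plug->C->R->C->L->F->refl->G->L'->G->R'->E->plug->E
Char 5 ('G'): step: R->2, L=4; G->plug->G->R->A->L->B->refl->C->L'->E->R'->C->plug->C
Char 6 ('C'): step: R->3, L=4; C->plug->C->R->E->L->C->refl->B->L'->A->R'->A->plug->A
Char 7 ('C'): step: R->4, L=4; C->plug->C->R->A->L->B->refl->C->L'->E->R'->D->plug->D
Char 8 ('F'): step: R->5, L=4; F->plug->F->R->E->L->C->refl->B->L'->A->R'->E->plug->E
Char 9 ('D'): step: R->6, L=4; D->plug->D->R->H->L->H->refl->A->L'->B->R'->H->plug->H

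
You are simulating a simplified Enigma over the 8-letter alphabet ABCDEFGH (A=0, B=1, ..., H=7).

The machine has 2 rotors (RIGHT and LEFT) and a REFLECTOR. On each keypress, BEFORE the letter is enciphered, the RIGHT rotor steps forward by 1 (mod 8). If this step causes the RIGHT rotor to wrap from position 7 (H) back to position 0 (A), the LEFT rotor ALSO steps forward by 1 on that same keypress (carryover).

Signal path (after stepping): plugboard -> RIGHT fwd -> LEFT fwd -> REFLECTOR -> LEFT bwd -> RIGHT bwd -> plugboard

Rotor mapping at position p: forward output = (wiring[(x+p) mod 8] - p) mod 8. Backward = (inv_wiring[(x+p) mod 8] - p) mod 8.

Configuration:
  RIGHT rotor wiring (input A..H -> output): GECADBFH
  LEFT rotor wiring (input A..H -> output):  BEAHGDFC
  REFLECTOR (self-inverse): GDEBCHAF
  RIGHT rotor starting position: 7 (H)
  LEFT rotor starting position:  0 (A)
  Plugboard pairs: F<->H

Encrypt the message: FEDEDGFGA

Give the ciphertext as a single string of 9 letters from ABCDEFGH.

Answer: CGFACDBBH

Derivation:
Char 1 ('F'): step: R->0, L->1 (L advanced); F->plug->H->R->H->L->A->refl->G->L'->C->R'->C->plug->C
Char 2 ('E'): step: R->1, L=1; E->plug->E->R->A->L->D->refl->B->L'->G->R'->G->plug->G
Char 3 ('D'): step: R->2, L=1; D->plug->D->R->H->L->A->refl->G->L'->C->R'->H->plug->F
Char 4 ('E'): step: R->3, L=1; E->plug->E->R->E->L->C->refl->E->L'->F->R'->A->plug->A
Char 5 ('D'): step: R->4, L=1; D->plug->D->R->D->L->F->refl->H->L'->B->R'->C->plug->C
Char 6 ('G'): step: R->5, L=1; G->plug->G->R->D->L->F->refl->H->L'->B->R'->D->plug->D
Char 7 ('F'): step: R->6, L=1; F->plug->H->R->D->L->F->refl->H->L'->B->R'->B->plug->B
Char 8 ('G'): step: R->7, L=1; G->plug->G->R->C->L->G->refl->A->L'->H->R'->B->plug->B
Char 9 ('A'): step: R->0, L->2 (L advanced); A->plug->A->R->G->L->H->refl->F->L'->B->R'->F->plug->H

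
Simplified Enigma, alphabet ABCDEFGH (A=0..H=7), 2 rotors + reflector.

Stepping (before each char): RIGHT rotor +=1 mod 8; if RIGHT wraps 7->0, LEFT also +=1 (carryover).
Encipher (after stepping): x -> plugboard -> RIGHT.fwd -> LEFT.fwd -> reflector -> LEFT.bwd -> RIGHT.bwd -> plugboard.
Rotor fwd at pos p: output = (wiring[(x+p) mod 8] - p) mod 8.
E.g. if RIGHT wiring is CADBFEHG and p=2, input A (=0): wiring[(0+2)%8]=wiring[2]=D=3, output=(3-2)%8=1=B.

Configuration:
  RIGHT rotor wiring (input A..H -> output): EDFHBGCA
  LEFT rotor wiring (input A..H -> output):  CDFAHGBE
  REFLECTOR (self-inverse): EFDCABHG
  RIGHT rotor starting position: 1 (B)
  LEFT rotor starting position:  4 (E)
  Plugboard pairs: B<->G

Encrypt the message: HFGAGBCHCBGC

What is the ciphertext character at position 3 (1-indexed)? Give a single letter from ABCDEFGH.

Char 1 ('H'): step: R->2, L=4; H->plug->H->R->B->L->C->refl->D->L'->A->R'->E->plug->E
Char 2 ('F'): step: R->3, L=4; F->plug->F->R->B->L->C->refl->D->L'->A->R'->G->plug->B
Char 3 ('G'): step: R->4, L=4; G->plug->B->R->C->L->F->refl->B->L'->G->R'->C->plug->C

C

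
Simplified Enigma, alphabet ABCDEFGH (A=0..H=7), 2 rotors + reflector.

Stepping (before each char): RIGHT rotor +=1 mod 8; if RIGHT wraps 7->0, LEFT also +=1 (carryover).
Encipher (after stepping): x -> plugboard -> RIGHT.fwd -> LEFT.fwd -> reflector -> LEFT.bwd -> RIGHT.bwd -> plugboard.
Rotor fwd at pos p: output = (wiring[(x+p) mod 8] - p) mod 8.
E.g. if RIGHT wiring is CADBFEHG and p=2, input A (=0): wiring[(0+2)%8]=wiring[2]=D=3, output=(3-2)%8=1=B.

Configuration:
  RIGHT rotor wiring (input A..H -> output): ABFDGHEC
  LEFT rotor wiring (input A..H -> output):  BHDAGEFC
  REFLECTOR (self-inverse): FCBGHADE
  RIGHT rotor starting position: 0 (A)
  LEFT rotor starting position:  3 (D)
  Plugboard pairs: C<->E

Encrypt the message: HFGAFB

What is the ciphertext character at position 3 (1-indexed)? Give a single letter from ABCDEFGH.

Char 1 ('H'): step: R->1, L=3; H->plug->H->R->H->L->A->refl->F->L'->A->R'->A->plug->A
Char 2 ('F'): step: R->2, L=3; F->plug->F->R->A->L->F->refl->A->L'->H->R'->H->plug->H
Char 3 ('G'): step: R->3, L=3; G->plug->G->R->G->L->E->refl->H->L'->E->R'->C->plug->E

E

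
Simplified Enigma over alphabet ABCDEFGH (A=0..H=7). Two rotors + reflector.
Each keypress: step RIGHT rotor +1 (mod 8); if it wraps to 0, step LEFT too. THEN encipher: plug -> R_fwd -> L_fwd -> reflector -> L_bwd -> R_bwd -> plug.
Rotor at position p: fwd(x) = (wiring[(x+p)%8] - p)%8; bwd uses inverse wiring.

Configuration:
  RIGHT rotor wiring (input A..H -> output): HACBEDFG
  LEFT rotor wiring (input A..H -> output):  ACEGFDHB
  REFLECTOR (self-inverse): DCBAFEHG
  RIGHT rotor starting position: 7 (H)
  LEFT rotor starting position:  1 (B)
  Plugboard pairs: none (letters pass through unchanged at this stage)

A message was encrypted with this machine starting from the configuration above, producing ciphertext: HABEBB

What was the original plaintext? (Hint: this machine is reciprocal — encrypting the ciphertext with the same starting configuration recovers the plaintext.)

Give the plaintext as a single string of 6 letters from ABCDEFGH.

Answer: GECCDE

Derivation:
Char 1 ('H'): step: R->0, L->2 (L advanced); H->plug->H->R->G->L->G->refl->H->L'->F->R'->G->plug->G
Char 2 ('A'): step: R->1, L=2; A->plug->A->R->H->L->A->refl->D->L'->C->R'->E->plug->E
Char 3 ('B'): step: R->2, L=2; B->plug->B->R->H->L->A->refl->D->L'->C->R'->C->plug->C
Char 4 ('E'): step: R->3, L=2; E->plug->E->R->D->L->B->refl->C->L'->A->R'->C->plug->C
Char 5 ('B'): step: R->4, L=2; B->plug->B->R->H->L->A->refl->D->L'->C->R'->D->plug->D
Char 6 ('B'): step: R->5, L=2; B->plug->B->R->A->L->C->refl->B->L'->D->R'->E->plug->E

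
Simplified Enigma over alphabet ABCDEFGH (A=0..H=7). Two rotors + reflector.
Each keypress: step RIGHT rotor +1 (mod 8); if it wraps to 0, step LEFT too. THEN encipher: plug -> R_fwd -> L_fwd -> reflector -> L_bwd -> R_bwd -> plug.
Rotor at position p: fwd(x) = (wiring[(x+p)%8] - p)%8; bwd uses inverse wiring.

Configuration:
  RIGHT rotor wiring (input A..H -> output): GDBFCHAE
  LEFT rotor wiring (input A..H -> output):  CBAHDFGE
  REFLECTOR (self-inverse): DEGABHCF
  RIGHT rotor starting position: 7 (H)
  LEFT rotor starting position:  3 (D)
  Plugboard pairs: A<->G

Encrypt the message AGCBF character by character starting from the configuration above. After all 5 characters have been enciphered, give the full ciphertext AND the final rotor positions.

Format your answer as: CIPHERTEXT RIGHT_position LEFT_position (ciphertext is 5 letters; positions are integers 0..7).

Char 1 ('A'): step: R->0, L->4 (L advanced); A->plug->G->R->A->L->H->refl->F->L'->F->R'->D->plug->D
Char 2 ('G'): step: R->1, L=4; G->plug->A->R->C->L->C->refl->G->L'->E->R'->C->plug->C
Char 3 ('C'): step: R->2, L=4; C->plug->C->R->A->L->H->refl->F->L'->F->R'->D->plug->D
Char 4 ('B'): step: R->3, L=4; B->plug->B->R->H->L->D->refl->A->L'->D->R'->F->plug->F
Char 5 ('F'): step: R->4, L=4; F->plug->F->R->H->L->D->refl->A->L'->D->R'->B->plug->B
Final: ciphertext=DCDFB, RIGHT=4, LEFT=4

Answer: DCDFB 4 4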